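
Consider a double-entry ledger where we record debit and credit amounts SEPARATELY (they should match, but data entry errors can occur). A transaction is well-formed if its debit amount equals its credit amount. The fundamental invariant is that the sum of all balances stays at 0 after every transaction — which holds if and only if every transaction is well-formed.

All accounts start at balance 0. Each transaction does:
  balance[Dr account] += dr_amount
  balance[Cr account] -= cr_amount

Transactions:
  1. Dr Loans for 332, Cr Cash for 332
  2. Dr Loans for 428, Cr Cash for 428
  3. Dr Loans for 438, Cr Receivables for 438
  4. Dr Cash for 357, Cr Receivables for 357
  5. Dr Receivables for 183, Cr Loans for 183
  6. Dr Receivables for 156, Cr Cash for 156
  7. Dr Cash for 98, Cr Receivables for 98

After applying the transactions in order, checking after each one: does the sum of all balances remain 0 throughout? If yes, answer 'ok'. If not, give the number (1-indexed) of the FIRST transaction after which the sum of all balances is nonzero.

After txn 1: dr=332 cr=332 sum_balances=0
After txn 2: dr=428 cr=428 sum_balances=0
After txn 3: dr=438 cr=438 sum_balances=0
After txn 4: dr=357 cr=357 sum_balances=0
After txn 5: dr=183 cr=183 sum_balances=0
After txn 6: dr=156 cr=156 sum_balances=0
After txn 7: dr=98 cr=98 sum_balances=0

Answer: ok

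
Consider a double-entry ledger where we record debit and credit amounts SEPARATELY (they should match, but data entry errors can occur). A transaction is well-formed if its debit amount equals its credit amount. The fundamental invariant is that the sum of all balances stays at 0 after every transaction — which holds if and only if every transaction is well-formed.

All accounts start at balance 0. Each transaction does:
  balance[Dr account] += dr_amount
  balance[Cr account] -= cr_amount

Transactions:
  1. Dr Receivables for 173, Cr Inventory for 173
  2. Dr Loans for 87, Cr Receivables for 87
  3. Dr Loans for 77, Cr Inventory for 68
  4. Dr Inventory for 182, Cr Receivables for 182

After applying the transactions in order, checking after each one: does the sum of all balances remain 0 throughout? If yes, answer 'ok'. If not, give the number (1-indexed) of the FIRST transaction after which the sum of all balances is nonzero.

Answer: 3

Derivation:
After txn 1: dr=173 cr=173 sum_balances=0
After txn 2: dr=87 cr=87 sum_balances=0
After txn 3: dr=77 cr=68 sum_balances=9
After txn 4: dr=182 cr=182 sum_balances=9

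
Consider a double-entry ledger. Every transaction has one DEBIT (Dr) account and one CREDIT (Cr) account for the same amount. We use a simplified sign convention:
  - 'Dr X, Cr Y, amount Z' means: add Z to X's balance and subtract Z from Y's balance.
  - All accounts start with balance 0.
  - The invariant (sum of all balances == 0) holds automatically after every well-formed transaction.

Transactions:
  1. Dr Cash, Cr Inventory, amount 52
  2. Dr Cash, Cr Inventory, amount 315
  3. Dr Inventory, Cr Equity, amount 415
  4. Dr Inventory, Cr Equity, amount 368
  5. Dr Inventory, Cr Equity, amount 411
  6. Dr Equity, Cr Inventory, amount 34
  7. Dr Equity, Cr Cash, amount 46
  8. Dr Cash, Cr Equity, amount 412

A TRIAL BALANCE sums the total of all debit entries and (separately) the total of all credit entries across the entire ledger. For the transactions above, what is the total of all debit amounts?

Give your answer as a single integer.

Answer: 2053

Derivation:
Txn 1: debit+=52
Txn 2: debit+=315
Txn 3: debit+=415
Txn 4: debit+=368
Txn 5: debit+=411
Txn 6: debit+=34
Txn 7: debit+=46
Txn 8: debit+=412
Total debits = 2053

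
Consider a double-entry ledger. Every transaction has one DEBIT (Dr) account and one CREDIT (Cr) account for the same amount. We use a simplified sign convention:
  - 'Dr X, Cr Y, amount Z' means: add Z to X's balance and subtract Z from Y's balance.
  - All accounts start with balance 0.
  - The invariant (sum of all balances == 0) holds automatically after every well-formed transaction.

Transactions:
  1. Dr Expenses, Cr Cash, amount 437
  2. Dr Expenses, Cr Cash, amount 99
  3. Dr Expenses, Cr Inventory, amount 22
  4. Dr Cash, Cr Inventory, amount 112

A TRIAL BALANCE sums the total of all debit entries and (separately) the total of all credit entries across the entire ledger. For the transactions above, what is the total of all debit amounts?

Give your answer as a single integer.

Answer: 670

Derivation:
Txn 1: debit+=437
Txn 2: debit+=99
Txn 3: debit+=22
Txn 4: debit+=112
Total debits = 670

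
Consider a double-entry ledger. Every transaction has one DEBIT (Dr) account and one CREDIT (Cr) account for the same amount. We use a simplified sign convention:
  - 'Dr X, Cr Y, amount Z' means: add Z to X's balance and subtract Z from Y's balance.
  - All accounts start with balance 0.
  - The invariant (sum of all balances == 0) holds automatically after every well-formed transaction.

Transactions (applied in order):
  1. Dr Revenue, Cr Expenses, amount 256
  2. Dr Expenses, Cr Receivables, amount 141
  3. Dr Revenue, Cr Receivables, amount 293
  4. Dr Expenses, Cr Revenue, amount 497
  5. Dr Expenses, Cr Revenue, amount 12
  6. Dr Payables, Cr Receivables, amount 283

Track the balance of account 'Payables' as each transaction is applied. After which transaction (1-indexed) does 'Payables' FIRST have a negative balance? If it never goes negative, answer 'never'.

Answer: never

Derivation:
After txn 1: Payables=0
After txn 2: Payables=0
After txn 3: Payables=0
After txn 4: Payables=0
After txn 5: Payables=0
After txn 6: Payables=283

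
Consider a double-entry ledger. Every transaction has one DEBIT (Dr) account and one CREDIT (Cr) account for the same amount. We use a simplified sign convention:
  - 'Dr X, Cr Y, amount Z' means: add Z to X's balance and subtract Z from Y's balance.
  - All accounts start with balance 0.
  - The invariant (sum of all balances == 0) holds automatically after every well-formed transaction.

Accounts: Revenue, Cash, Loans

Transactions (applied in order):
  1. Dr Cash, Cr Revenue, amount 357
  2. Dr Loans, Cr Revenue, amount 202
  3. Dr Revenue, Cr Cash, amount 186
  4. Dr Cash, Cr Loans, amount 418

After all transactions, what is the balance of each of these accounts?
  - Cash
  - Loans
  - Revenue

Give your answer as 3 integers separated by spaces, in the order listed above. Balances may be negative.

Answer: 589 -216 -373

Derivation:
After txn 1 (Dr Cash, Cr Revenue, amount 357): Cash=357 Revenue=-357
After txn 2 (Dr Loans, Cr Revenue, amount 202): Cash=357 Loans=202 Revenue=-559
After txn 3 (Dr Revenue, Cr Cash, amount 186): Cash=171 Loans=202 Revenue=-373
After txn 4 (Dr Cash, Cr Loans, amount 418): Cash=589 Loans=-216 Revenue=-373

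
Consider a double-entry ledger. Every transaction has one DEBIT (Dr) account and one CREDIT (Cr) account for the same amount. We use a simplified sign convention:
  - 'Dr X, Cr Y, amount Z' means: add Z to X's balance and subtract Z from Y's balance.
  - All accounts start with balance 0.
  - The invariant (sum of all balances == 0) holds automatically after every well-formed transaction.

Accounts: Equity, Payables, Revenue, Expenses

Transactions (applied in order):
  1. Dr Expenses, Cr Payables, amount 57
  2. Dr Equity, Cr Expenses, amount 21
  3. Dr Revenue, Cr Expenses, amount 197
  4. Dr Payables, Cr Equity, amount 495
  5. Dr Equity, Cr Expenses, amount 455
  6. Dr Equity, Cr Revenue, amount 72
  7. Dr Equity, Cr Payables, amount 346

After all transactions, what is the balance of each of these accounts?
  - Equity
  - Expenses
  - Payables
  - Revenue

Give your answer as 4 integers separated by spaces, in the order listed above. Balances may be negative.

After txn 1 (Dr Expenses, Cr Payables, amount 57): Expenses=57 Payables=-57
After txn 2 (Dr Equity, Cr Expenses, amount 21): Equity=21 Expenses=36 Payables=-57
After txn 3 (Dr Revenue, Cr Expenses, amount 197): Equity=21 Expenses=-161 Payables=-57 Revenue=197
After txn 4 (Dr Payables, Cr Equity, amount 495): Equity=-474 Expenses=-161 Payables=438 Revenue=197
After txn 5 (Dr Equity, Cr Expenses, amount 455): Equity=-19 Expenses=-616 Payables=438 Revenue=197
After txn 6 (Dr Equity, Cr Revenue, amount 72): Equity=53 Expenses=-616 Payables=438 Revenue=125
After txn 7 (Dr Equity, Cr Payables, amount 346): Equity=399 Expenses=-616 Payables=92 Revenue=125

Answer: 399 -616 92 125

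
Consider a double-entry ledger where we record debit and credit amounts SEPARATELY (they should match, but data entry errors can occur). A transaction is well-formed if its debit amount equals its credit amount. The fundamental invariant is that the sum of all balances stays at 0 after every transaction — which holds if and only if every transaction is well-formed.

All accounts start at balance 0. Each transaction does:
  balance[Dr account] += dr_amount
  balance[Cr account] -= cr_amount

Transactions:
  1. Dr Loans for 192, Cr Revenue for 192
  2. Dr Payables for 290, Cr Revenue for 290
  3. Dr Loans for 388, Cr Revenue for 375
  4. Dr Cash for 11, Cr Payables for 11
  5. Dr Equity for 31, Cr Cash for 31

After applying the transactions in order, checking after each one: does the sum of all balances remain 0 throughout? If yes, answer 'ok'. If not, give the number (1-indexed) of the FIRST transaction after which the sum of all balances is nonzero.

Answer: 3

Derivation:
After txn 1: dr=192 cr=192 sum_balances=0
After txn 2: dr=290 cr=290 sum_balances=0
After txn 3: dr=388 cr=375 sum_balances=13
After txn 4: dr=11 cr=11 sum_balances=13
After txn 5: dr=31 cr=31 sum_balances=13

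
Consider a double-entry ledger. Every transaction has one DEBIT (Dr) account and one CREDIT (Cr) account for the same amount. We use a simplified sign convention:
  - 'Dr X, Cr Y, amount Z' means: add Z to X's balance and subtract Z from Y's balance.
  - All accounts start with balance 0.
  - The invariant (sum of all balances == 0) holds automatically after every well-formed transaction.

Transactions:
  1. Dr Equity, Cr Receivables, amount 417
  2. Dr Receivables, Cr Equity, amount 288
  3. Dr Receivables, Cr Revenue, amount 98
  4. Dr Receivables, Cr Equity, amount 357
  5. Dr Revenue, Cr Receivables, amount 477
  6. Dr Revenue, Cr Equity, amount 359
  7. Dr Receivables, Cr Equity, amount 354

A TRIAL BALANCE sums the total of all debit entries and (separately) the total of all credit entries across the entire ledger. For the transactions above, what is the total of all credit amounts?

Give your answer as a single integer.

Txn 1: credit+=417
Txn 2: credit+=288
Txn 3: credit+=98
Txn 4: credit+=357
Txn 5: credit+=477
Txn 6: credit+=359
Txn 7: credit+=354
Total credits = 2350

Answer: 2350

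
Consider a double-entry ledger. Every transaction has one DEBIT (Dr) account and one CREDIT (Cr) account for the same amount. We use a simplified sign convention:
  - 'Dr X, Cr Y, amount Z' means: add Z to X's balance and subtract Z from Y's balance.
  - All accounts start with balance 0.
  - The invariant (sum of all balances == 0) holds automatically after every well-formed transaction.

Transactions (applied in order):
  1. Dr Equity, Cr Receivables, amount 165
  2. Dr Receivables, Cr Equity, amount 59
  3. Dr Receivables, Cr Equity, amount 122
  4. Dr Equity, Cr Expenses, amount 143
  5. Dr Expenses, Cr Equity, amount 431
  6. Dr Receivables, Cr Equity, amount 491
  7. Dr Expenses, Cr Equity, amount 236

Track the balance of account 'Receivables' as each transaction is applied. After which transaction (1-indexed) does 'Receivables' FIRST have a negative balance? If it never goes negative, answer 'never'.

Answer: 1

Derivation:
After txn 1: Receivables=-165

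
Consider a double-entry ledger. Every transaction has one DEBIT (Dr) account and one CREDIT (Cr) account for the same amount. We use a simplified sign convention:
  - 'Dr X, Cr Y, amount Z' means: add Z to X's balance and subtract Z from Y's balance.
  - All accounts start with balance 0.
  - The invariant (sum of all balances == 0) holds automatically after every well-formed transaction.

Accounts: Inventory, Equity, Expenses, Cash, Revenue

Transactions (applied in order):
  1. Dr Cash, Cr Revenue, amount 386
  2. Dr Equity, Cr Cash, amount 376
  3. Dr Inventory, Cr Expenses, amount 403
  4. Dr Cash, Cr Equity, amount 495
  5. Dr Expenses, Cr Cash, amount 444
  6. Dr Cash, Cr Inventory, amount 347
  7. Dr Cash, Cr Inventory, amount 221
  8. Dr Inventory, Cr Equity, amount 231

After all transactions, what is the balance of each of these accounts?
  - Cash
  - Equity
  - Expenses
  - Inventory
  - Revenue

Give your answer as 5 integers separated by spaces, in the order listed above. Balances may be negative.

After txn 1 (Dr Cash, Cr Revenue, amount 386): Cash=386 Revenue=-386
After txn 2 (Dr Equity, Cr Cash, amount 376): Cash=10 Equity=376 Revenue=-386
After txn 3 (Dr Inventory, Cr Expenses, amount 403): Cash=10 Equity=376 Expenses=-403 Inventory=403 Revenue=-386
After txn 4 (Dr Cash, Cr Equity, amount 495): Cash=505 Equity=-119 Expenses=-403 Inventory=403 Revenue=-386
After txn 5 (Dr Expenses, Cr Cash, amount 444): Cash=61 Equity=-119 Expenses=41 Inventory=403 Revenue=-386
After txn 6 (Dr Cash, Cr Inventory, amount 347): Cash=408 Equity=-119 Expenses=41 Inventory=56 Revenue=-386
After txn 7 (Dr Cash, Cr Inventory, amount 221): Cash=629 Equity=-119 Expenses=41 Inventory=-165 Revenue=-386
After txn 8 (Dr Inventory, Cr Equity, amount 231): Cash=629 Equity=-350 Expenses=41 Inventory=66 Revenue=-386

Answer: 629 -350 41 66 -386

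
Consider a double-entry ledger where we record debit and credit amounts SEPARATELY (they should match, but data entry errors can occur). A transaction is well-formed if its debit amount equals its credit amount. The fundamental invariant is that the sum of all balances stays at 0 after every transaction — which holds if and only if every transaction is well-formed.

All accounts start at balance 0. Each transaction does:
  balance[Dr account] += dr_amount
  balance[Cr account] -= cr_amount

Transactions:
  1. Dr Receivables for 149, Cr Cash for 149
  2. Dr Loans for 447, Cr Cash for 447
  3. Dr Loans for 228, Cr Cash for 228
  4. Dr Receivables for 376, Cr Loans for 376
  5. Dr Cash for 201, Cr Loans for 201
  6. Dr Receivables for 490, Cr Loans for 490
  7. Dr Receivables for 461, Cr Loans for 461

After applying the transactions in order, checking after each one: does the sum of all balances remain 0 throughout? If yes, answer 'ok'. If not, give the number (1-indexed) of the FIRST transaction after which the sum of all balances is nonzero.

Answer: ok

Derivation:
After txn 1: dr=149 cr=149 sum_balances=0
After txn 2: dr=447 cr=447 sum_balances=0
After txn 3: dr=228 cr=228 sum_balances=0
After txn 4: dr=376 cr=376 sum_balances=0
After txn 5: dr=201 cr=201 sum_balances=0
After txn 6: dr=490 cr=490 sum_balances=0
After txn 7: dr=461 cr=461 sum_balances=0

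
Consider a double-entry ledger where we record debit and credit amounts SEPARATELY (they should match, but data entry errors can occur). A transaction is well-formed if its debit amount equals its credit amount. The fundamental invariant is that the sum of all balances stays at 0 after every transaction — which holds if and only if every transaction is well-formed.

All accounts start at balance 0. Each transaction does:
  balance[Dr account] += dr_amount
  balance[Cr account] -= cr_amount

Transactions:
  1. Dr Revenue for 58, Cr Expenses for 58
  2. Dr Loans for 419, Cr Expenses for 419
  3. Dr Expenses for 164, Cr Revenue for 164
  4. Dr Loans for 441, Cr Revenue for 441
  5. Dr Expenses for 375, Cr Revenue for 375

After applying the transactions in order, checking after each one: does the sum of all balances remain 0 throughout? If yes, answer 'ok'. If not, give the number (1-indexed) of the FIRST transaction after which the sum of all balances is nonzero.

Answer: ok

Derivation:
After txn 1: dr=58 cr=58 sum_balances=0
After txn 2: dr=419 cr=419 sum_balances=0
After txn 3: dr=164 cr=164 sum_balances=0
After txn 4: dr=441 cr=441 sum_balances=0
After txn 5: dr=375 cr=375 sum_balances=0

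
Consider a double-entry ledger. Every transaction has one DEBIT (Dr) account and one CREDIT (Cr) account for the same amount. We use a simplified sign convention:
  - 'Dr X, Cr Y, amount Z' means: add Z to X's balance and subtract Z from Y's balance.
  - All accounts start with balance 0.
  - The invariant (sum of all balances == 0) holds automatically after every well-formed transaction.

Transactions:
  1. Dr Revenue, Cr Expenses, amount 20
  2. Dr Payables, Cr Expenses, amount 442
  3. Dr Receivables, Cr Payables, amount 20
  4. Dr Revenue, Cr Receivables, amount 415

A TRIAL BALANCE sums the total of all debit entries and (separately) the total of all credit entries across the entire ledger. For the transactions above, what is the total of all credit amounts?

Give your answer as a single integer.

Answer: 897

Derivation:
Txn 1: credit+=20
Txn 2: credit+=442
Txn 3: credit+=20
Txn 4: credit+=415
Total credits = 897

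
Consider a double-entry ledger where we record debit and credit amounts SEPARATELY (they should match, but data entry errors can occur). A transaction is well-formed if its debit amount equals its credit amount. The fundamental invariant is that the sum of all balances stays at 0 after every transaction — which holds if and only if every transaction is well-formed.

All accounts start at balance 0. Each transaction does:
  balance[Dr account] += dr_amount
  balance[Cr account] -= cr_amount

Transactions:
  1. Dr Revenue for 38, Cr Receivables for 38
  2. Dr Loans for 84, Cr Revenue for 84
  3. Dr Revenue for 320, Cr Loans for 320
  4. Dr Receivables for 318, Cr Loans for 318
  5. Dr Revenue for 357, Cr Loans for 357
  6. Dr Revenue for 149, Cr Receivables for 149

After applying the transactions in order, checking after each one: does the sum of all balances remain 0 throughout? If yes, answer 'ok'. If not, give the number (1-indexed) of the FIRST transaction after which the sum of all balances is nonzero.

After txn 1: dr=38 cr=38 sum_balances=0
After txn 2: dr=84 cr=84 sum_balances=0
After txn 3: dr=320 cr=320 sum_balances=0
After txn 4: dr=318 cr=318 sum_balances=0
After txn 5: dr=357 cr=357 sum_balances=0
After txn 6: dr=149 cr=149 sum_balances=0

Answer: ok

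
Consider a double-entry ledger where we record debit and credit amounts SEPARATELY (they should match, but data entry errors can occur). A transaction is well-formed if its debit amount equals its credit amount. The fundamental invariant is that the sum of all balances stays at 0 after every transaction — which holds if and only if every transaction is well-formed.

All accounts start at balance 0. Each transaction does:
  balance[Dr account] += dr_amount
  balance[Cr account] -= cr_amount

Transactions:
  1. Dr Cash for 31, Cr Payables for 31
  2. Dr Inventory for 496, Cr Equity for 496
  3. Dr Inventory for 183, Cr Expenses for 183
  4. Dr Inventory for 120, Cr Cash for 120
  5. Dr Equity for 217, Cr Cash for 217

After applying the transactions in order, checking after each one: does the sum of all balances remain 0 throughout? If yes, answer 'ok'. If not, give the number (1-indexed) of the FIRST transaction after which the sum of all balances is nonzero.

Answer: ok

Derivation:
After txn 1: dr=31 cr=31 sum_balances=0
After txn 2: dr=496 cr=496 sum_balances=0
After txn 3: dr=183 cr=183 sum_balances=0
After txn 4: dr=120 cr=120 sum_balances=0
After txn 5: dr=217 cr=217 sum_balances=0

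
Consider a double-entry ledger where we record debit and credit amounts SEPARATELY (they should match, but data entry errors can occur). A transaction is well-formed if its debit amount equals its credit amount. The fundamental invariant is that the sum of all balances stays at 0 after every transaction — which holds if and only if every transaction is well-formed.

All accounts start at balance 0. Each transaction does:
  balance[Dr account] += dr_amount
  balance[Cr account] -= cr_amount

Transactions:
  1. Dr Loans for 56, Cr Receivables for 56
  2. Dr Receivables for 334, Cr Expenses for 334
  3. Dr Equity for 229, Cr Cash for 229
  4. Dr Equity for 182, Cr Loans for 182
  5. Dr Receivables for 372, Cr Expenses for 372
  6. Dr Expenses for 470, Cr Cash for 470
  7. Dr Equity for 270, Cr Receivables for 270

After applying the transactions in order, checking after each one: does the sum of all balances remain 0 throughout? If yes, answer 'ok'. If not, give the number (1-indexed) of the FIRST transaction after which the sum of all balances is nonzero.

Answer: ok

Derivation:
After txn 1: dr=56 cr=56 sum_balances=0
After txn 2: dr=334 cr=334 sum_balances=0
After txn 3: dr=229 cr=229 sum_balances=0
After txn 4: dr=182 cr=182 sum_balances=0
After txn 5: dr=372 cr=372 sum_balances=0
After txn 6: dr=470 cr=470 sum_balances=0
After txn 7: dr=270 cr=270 sum_balances=0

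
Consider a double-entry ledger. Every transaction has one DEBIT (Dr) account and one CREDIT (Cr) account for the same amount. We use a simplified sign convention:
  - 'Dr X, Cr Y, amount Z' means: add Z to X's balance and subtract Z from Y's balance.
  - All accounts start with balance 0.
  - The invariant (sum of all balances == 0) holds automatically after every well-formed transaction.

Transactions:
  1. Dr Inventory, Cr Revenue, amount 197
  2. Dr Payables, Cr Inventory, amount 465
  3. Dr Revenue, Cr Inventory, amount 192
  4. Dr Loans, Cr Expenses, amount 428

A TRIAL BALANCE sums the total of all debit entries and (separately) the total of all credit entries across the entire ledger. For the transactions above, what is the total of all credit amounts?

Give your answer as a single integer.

Answer: 1282

Derivation:
Txn 1: credit+=197
Txn 2: credit+=465
Txn 3: credit+=192
Txn 4: credit+=428
Total credits = 1282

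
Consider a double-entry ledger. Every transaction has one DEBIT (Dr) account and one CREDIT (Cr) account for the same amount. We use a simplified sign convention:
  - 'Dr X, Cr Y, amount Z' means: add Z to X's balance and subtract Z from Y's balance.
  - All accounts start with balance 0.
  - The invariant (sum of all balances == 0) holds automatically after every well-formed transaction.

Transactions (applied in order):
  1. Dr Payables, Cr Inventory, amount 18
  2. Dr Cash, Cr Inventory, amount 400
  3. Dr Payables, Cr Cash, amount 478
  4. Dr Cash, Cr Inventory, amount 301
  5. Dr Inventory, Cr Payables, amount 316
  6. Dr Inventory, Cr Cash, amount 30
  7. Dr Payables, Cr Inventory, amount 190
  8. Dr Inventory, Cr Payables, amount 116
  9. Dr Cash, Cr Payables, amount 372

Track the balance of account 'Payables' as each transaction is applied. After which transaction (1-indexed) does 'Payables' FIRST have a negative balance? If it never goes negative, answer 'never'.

Answer: 9

Derivation:
After txn 1: Payables=18
After txn 2: Payables=18
After txn 3: Payables=496
After txn 4: Payables=496
After txn 5: Payables=180
After txn 6: Payables=180
After txn 7: Payables=370
After txn 8: Payables=254
After txn 9: Payables=-118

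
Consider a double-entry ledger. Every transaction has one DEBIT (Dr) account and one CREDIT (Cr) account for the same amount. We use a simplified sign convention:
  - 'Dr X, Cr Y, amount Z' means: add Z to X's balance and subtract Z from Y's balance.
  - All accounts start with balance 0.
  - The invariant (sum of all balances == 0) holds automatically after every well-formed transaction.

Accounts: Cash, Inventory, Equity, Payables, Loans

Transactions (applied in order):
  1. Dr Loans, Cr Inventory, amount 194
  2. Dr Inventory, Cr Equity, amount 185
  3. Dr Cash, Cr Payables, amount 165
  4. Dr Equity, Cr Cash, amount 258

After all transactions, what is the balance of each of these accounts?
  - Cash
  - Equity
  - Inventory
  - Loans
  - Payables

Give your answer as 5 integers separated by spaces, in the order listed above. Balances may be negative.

Answer: -93 73 -9 194 -165

Derivation:
After txn 1 (Dr Loans, Cr Inventory, amount 194): Inventory=-194 Loans=194
After txn 2 (Dr Inventory, Cr Equity, amount 185): Equity=-185 Inventory=-9 Loans=194
After txn 3 (Dr Cash, Cr Payables, amount 165): Cash=165 Equity=-185 Inventory=-9 Loans=194 Payables=-165
After txn 4 (Dr Equity, Cr Cash, amount 258): Cash=-93 Equity=73 Inventory=-9 Loans=194 Payables=-165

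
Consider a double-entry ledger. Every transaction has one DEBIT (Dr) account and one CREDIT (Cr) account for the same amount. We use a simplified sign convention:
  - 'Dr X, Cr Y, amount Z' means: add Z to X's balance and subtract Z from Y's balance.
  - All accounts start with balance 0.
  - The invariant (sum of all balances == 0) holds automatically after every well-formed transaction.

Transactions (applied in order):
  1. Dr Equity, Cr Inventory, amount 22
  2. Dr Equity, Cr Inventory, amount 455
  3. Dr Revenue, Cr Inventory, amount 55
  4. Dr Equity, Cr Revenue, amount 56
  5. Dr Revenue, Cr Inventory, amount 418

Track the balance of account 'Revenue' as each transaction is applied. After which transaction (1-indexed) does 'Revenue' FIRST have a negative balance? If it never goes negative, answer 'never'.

After txn 1: Revenue=0
After txn 2: Revenue=0
After txn 3: Revenue=55
After txn 4: Revenue=-1

Answer: 4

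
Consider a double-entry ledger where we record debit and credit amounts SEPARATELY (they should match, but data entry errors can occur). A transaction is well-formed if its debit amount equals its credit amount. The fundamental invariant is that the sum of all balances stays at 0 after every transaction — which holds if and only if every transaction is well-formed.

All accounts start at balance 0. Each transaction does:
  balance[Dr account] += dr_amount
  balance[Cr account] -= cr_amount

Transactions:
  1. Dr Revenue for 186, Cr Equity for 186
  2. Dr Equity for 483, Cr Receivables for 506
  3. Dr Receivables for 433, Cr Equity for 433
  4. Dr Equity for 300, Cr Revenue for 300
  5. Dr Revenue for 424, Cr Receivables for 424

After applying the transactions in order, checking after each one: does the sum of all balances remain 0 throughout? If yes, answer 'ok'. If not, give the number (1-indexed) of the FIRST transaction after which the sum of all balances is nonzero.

After txn 1: dr=186 cr=186 sum_balances=0
After txn 2: dr=483 cr=506 sum_balances=-23
After txn 3: dr=433 cr=433 sum_balances=-23
After txn 4: dr=300 cr=300 sum_balances=-23
After txn 5: dr=424 cr=424 sum_balances=-23

Answer: 2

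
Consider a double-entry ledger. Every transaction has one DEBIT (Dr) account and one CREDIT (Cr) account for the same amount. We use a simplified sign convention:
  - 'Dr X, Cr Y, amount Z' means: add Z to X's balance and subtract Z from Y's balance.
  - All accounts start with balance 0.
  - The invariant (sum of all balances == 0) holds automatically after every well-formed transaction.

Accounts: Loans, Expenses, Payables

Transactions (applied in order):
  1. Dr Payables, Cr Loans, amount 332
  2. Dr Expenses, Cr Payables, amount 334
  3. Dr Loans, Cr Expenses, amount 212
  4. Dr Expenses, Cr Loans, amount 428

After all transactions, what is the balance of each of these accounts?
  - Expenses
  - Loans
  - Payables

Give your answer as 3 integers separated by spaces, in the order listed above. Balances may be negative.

Answer: 550 -548 -2

Derivation:
After txn 1 (Dr Payables, Cr Loans, amount 332): Loans=-332 Payables=332
After txn 2 (Dr Expenses, Cr Payables, amount 334): Expenses=334 Loans=-332 Payables=-2
After txn 3 (Dr Loans, Cr Expenses, amount 212): Expenses=122 Loans=-120 Payables=-2
After txn 4 (Dr Expenses, Cr Loans, amount 428): Expenses=550 Loans=-548 Payables=-2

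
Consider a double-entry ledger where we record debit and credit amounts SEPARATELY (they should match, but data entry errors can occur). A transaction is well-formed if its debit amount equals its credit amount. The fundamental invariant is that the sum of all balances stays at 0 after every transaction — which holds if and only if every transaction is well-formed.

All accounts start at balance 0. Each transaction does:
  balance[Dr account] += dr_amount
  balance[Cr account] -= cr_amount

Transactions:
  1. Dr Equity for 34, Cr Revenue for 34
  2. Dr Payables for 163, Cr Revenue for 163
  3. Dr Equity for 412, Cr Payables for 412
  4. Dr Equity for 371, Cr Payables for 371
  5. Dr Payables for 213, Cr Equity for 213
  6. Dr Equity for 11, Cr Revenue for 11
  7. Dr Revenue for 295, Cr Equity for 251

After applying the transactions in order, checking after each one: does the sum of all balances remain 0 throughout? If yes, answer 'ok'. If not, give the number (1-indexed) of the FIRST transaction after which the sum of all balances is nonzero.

After txn 1: dr=34 cr=34 sum_balances=0
After txn 2: dr=163 cr=163 sum_balances=0
After txn 3: dr=412 cr=412 sum_balances=0
After txn 4: dr=371 cr=371 sum_balances=0
After txn 5: dr=213 cr=213 sum_balances=0
After txn 6: dr=11 cr=11 sum_balances=0
After txn 7: dr=295 cr=251 sum_balances=44

Answer: 7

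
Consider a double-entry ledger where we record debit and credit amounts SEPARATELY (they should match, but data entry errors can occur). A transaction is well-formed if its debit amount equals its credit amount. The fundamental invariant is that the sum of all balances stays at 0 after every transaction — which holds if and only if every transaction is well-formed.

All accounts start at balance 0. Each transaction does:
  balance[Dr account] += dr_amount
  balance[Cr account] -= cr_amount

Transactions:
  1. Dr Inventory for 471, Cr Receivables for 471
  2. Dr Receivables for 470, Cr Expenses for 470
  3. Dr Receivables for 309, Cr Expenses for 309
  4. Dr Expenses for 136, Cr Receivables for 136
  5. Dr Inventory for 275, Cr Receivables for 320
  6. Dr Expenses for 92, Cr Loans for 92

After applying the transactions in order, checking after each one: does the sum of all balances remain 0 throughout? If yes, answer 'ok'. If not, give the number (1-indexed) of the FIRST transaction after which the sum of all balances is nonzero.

Answer: 5

Derivation:
After txn 1: dr=471 cr=471 sum_balances=0
After txn 2: dr=470 cr=470 sum_balances=0
After txn 3: dr=309 cr=309 sum_balances=0
After txn 4: dr=136 cr=136 sum_balances=0
After txn 5: dr=275 cr=320 sum_balances=-45
After txn 6: dr=92 cr=92 sum_balances=-45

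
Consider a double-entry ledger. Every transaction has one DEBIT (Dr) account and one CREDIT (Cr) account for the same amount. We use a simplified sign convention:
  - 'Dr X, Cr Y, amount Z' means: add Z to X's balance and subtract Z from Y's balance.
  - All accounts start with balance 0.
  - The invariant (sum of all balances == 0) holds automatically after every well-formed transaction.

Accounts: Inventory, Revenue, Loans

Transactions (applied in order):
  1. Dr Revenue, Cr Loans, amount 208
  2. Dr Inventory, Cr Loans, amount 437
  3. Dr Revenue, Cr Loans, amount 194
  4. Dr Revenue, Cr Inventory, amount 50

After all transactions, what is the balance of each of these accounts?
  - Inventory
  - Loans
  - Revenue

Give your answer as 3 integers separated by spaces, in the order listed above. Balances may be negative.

Answer: 387 -839 452

Derivation:
After txn 1 (Dr Revenue, Cr Loans, amount 208): Loans=-208 Revenue=208
After txn 2 (Dr Inventory, Cr Loans, amount 437): Inventory=437 Loans=-645 Revenue=208
After txn 3 (Dr Revenue, Cr Loans, amount 194): Inventory=437 Loans=-839 Revenue=402
After txn 4 (Dr Revenue, Cr Inventory, amount 50): Inventory=387 Loans=-839 Revenue=452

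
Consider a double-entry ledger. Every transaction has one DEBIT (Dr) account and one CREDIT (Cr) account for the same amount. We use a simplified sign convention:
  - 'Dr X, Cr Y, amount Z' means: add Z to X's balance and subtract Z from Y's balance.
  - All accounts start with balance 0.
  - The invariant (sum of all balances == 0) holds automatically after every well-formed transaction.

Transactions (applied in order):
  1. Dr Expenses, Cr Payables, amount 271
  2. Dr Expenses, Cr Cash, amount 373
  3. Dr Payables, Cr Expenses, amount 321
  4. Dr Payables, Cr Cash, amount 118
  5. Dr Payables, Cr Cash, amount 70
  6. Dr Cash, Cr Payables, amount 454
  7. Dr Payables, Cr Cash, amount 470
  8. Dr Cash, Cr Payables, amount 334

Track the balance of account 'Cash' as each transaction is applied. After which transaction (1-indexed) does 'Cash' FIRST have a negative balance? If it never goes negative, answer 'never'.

Answer: 2

Derivation:
After txn 1: Cash=0
After txn 2: Cash=-373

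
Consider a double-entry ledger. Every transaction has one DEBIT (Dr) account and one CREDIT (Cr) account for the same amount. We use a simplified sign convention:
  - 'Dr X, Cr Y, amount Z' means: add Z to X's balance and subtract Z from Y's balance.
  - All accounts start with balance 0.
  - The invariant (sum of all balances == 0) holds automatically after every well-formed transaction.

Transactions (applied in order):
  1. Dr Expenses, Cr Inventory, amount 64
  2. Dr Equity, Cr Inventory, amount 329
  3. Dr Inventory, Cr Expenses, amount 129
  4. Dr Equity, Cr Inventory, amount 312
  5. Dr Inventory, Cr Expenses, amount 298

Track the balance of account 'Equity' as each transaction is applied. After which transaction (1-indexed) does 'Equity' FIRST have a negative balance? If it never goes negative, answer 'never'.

Answer: never

Derivation:
After txn 1: Equity=0
After txn 2: Equity=329
After txn 3: Equity=329
After txn 4: Equity=641
After txn 5: Equity=641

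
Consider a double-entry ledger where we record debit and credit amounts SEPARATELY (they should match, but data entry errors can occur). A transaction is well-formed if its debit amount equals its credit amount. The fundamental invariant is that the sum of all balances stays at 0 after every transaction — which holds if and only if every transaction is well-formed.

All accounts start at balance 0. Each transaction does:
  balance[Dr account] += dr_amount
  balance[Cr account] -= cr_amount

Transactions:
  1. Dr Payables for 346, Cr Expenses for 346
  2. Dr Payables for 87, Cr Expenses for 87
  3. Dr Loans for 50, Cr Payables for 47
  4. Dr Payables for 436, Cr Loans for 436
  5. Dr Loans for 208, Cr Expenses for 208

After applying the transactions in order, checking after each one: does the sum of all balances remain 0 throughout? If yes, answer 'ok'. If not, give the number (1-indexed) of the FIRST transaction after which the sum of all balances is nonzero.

After txn 1: dr=346 cr=346 sum_balances=0
After txn 2: dr=87 cr=87 sum_balances=0
After txn 3: dr=50 cr=47 sum_balances=3
After txn 4: dr=436 cr=436 sum_balances=3
After txn 5: dr=208 cr=208 sum_balances=3

Answer: 3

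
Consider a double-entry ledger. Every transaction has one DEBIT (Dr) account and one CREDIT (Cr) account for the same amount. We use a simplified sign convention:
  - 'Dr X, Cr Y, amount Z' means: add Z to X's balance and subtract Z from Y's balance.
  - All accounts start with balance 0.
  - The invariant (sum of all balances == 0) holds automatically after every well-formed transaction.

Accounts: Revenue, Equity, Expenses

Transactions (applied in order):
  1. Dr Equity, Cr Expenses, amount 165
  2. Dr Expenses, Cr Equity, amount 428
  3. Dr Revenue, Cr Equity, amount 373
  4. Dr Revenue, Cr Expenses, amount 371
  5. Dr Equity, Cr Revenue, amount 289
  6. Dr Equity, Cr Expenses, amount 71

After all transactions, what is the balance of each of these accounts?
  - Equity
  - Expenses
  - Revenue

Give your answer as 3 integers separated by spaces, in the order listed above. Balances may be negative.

After txn 1 (Dr Equity, Cr Expenses, amount 165): Equity=165 Expenses=-165
After txn 2 (Dr Expenses, Cr Equity, amount 428): Equity=-263 Expenses=263
After txn 3 (Dr Revenue, Cr Equity, amount 373): Equity=-636 Expenses=263 Revenue=373
After txn 4 (Dr Revenue, Cr Expenses, amount 371): Equity=-636 Expenses=-108 Revenue=744
After txn 5 (Dr Equity, Cr Revenue, amount 289): Equity=-347 Expenses=-108 Revenue=455
After txn 6 (Dr Equity, Cr Expenses, amount 71): Equity=-276 Expenses=-179 Revenue=455

Answer: -276 -179 455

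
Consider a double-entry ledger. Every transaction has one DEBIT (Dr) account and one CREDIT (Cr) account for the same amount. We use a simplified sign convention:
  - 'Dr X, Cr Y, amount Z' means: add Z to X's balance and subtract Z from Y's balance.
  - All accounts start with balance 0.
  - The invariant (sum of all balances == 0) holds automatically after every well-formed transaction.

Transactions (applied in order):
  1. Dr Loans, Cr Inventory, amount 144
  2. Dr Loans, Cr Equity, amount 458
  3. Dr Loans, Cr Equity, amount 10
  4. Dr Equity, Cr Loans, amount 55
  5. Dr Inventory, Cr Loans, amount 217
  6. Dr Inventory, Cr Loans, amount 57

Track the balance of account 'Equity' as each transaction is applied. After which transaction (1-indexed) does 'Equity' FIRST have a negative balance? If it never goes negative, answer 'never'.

After txn 1: Equity=0
After txn 2: Equity=-458

Answer: 2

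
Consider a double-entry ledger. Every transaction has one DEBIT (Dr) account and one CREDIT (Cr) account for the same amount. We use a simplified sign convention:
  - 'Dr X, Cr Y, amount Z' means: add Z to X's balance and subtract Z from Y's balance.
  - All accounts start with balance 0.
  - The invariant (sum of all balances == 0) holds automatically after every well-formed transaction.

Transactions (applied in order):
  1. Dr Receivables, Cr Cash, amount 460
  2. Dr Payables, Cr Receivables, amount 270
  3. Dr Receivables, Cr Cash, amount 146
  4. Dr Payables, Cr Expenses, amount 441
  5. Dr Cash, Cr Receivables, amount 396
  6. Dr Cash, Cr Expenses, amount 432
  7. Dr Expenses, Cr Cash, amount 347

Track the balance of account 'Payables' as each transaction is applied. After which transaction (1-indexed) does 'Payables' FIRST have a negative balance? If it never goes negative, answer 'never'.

After txn 1: Payables=0
After txn 2: Payables=270
After txn 3: Payables=270
After txn 4: Payables=711
After txn 5: Payables=711
After txn 6: Payables=711
After txn 7: Payables=711

Answer: never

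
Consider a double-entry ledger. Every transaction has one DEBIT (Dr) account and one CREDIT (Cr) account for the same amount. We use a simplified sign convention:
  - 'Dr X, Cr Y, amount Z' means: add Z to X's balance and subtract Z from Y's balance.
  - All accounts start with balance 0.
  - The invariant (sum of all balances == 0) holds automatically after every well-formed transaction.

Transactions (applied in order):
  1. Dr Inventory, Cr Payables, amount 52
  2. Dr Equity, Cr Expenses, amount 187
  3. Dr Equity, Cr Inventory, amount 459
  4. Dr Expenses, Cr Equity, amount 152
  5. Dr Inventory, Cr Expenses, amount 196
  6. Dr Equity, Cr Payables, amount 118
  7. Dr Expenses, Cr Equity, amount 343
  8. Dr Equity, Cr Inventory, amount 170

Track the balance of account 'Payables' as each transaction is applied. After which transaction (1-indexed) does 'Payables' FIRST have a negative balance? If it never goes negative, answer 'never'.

Answer: 1

Derivation:
After txn 1: Payables=-52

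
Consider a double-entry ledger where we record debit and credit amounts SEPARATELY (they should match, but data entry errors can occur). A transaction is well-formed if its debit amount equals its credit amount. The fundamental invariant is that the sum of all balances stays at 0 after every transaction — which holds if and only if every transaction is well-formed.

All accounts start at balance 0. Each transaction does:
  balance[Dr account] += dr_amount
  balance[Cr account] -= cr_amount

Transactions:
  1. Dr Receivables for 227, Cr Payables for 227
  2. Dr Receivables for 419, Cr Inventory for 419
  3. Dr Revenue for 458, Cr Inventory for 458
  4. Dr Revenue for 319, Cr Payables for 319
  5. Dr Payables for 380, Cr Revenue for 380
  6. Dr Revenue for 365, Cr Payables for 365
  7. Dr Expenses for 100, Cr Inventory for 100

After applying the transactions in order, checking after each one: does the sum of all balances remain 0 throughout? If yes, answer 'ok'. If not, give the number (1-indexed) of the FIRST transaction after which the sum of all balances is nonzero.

After txn 1: dr=227 cr=227 sum_balances=0
After txn 2: dr=419 cr=419 sum_balances=0
After txn 3: dr=458 cr=458 sum_balances=0
After txn 4: dr=319 cr=319 sum_balances=0
After txn 5: dr=380 cr=380 sum_balances=0
After txn 6: dr=365 cr=365 sum_balances=0
After txn 7: dr=100 cr=100 sum_balances=0

Answer: ok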